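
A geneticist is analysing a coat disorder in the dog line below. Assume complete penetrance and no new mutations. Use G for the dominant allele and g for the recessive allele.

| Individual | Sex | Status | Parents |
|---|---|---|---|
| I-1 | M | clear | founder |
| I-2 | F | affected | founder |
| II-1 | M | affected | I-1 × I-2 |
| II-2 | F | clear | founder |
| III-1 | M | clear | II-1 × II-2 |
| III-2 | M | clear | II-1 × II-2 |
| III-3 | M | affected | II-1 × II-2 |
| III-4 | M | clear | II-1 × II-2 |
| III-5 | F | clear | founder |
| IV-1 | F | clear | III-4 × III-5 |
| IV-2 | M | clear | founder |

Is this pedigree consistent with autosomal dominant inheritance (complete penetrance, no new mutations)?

A consistent assignment under autosomal dominant exists: I-1 gg, I-2 GG, II-1 Gg, II-2 gg, III-1 gg, III-2 gg, III-3 Gg, III-4 gg, III-5 gg, IV-1 gg, IV-2 gg.
In this assignment every recorded phenotype matches its genotype and every non-founder's genotype is obtainable from its parents' genotypes, so the pedigree is consistent.

Yes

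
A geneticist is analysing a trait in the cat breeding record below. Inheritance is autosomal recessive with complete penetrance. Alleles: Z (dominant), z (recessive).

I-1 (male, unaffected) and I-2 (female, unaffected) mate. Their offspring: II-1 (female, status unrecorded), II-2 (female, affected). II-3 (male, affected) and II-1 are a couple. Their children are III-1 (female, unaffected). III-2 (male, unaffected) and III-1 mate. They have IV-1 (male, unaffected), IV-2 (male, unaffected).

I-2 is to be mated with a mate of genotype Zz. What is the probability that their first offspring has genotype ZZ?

I-2 is unaffected so carries Z and passed z to II-2 (zz), so I-2 is Zz.
The cross gives 1/4 ZZ : 1/2 Zz : 1/4 zz, so P(offspring has genotype ZZ) = 1/4.

1/4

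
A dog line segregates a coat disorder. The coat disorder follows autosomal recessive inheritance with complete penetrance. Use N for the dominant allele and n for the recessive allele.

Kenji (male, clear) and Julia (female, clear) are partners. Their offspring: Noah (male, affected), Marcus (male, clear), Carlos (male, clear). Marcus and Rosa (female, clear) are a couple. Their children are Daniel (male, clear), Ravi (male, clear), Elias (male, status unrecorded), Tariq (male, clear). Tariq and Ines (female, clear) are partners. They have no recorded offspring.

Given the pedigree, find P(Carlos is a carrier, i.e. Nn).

2/3

Kenji is clear so carries N and passed n to Noah (nn), so Kenji is Nn.
Julia is clear so carries N and passed n to Noah (nn), so Julia is Nn.
Their cross gives offspring ratios 1/4 NN : 1/2 Nn : 1/4 nn. Conditioning on Carlos being clear, P(Nn) = 1/2 / 3/4 = 2/3.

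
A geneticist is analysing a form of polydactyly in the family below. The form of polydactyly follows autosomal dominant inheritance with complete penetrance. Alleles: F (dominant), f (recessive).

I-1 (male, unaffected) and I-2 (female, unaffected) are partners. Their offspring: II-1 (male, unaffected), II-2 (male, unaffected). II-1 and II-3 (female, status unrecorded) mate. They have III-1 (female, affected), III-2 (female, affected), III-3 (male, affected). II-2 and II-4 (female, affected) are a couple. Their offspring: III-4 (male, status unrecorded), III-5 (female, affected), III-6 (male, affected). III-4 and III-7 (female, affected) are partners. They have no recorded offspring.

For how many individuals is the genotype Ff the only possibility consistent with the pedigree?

Obligate heterozygotes: III-1 is affected so carries F and received f from II-1 (ff), so III-1 is Ff; III-2 is affected so carries F and received f from II-1 (ff), so III-2 is Ff; III-3 is affected so carries F and received f from II-1 (ff), so III-3 is Ff; III-5 is affected so carries F and received f from II-2 (ff), so III-5 is Ff; III-6 is affected so carries F and received f from II-2 (ff), so III-6 is Ff.
Every other individual is either homozygous by phenotype or has at least one consistent homozygous assignment, so the count is 5.

5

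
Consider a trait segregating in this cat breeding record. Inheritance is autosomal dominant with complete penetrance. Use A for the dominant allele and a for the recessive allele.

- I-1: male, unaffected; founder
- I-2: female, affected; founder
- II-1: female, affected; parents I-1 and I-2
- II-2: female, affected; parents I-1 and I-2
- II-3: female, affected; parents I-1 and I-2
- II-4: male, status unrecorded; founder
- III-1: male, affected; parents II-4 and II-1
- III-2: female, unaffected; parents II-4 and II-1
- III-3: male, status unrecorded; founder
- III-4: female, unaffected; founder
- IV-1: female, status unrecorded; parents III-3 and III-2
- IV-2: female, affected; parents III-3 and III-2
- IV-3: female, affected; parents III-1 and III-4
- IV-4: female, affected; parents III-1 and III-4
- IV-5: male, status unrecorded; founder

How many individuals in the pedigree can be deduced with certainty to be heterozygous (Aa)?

Obligate heterozygotes: II-1 is affected so carries A and received a from I-1 (aa), so II-1 is Aa; II-2 is affected so carries A and received a from I-1 (aa), so II-2 is Aa; II-3 is affected so carries A and received a from I-1 (aa), so II-3 is Aa; IV-2 is affected so carries A and received a from III-2 (aa), so IV-2 is Aa; IV-3 is affected so carries A and received a from III-4 (aa), so IV-3 is Aa; IV-4 is affected so carries A and received a from III-4 (aa), so IV-4 is Aa.
Every other individual is either homozygous by phenotype or has at least one consistent homozygous assignment, so the count is 6.

6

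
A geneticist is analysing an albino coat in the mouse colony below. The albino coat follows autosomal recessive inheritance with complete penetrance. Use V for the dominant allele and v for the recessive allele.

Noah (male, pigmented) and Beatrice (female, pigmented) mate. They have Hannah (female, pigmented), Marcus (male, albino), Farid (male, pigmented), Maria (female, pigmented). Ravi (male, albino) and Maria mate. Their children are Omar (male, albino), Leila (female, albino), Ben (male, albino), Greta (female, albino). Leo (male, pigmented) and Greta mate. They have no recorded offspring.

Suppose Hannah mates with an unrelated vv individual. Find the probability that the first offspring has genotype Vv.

Noah is pigmented so carries V and passed v to Marcus (vv), so Noah is Vv.
Beatrice is pigmented so carries V and passed v to Marcus (vv), so Beatrice is Vv.
Hannah is a pigmented offspring of Noah (Vv) × Beatrice (Vv), whose cross gives 1/4 VV : 1/2 Vv : 1/4 vv; conditioning on being pigmented, Hannah is VV with probability 1/3, Vv with probability 2/3.
Summing over parental genotype combinations, P(offspring has genotype Vv) = 1/3·1 + 2/3·1/2 = 2/3.

2/3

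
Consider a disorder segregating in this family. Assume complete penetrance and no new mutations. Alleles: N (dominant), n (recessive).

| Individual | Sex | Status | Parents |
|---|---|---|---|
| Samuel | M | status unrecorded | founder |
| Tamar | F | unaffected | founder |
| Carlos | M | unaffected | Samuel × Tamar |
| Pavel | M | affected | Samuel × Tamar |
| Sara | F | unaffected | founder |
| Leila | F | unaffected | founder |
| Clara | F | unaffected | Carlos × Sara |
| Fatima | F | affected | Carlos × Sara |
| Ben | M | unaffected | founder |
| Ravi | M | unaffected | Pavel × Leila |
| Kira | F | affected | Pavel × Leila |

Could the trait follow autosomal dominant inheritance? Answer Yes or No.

No

Under autosomal dominant, Fatima (affected, female) cannot arise from Carlos (unaffected) × Sara (unaffected).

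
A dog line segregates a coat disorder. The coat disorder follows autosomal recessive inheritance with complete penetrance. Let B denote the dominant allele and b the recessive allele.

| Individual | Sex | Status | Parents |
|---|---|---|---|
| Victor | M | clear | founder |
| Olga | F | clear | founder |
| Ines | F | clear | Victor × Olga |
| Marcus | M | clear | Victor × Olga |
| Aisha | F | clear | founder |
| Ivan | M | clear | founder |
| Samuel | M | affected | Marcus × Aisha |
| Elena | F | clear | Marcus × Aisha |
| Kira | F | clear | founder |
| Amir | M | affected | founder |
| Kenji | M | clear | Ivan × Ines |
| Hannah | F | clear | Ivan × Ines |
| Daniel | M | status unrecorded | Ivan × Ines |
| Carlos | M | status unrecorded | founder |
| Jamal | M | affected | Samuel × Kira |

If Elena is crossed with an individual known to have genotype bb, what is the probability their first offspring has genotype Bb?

2/3

Marcus is clear so carries B and passed b to Samuel (bb), so Marcus is Bb.
Aisha is clear so carries B and passed b to Samuel (bb), so Aisha is Bb.
Elena is a clear offspring of Marcus (Bb) × Aisha (Bb), whose cross gives 1/4 BB : 1/2 Bb : 1/4 bb; conditioning on being clear, Elena is BB with probability 1/3, Bb with probability 2/3.
Summing over parental genotype combinations, P(offspring has genotype Bb) = 1/3·1 + 2/3·1/2 = 2/3.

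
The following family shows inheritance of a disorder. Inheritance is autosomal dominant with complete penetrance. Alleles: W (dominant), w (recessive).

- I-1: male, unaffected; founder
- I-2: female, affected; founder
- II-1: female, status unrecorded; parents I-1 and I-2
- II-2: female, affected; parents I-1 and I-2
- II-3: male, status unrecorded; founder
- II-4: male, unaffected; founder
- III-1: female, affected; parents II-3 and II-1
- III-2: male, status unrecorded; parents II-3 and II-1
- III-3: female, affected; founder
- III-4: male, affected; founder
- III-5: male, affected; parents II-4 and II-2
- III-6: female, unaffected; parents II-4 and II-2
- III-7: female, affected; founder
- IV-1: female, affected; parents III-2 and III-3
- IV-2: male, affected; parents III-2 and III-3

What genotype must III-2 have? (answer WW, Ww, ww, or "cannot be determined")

cannot be determined

III-2's phenotype is unrecorded, and no parent or child forces a single allele at both positions; consistent genotype assignments exist with III-2 as WW or Ww or ww.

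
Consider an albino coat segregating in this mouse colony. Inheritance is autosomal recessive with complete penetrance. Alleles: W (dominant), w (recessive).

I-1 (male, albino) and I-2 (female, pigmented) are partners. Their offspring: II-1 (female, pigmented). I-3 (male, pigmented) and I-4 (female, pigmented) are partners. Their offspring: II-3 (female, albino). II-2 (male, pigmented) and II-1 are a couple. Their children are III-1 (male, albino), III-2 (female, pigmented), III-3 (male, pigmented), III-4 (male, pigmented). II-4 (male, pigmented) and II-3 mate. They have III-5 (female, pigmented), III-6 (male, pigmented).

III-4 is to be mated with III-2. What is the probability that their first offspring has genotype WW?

4/9

II-2 is pigmented so carries W and passed w to III-1 (ww), so II-2 is Ww.
II-1 is pigmented so carries W and received w from I-1 (ww), so II-1 is Ww.
III-4 is a pigmented offspring of II-2 (Ww) × II-1 (Ww), whose cross gives 1/4 WW : 1/2 Ww : 1/4 ww; conditioning on being pigmented, III-4 is WW with probability 1/3, Ww with probability 2/3.
III-2 is a pigmented offspring of II-2 (Ww) × II-1 (Ww), whose cross gives 1/4 WW : 1/2 Ww : 1/4 ww; conditioning on being pigmented, III-2 is WW with probability 1/3, Ww with probability 2/3.
Summing over parental genotype combinations, P(offspring has genotype WW) = 1/9·1 + 2/9·1/2 + 2/9·1/2 + 4/9·1/4 = 4/9.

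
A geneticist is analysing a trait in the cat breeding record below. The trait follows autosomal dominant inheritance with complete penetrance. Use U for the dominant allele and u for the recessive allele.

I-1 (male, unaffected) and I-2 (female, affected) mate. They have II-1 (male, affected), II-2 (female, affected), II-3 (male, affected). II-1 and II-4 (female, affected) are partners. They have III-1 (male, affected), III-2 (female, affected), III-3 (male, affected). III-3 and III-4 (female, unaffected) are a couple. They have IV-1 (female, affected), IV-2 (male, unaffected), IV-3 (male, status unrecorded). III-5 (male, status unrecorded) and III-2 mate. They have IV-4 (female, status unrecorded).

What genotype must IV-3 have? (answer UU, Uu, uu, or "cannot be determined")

IV-3's phenotype is unrecorded, and no parent or child forces a single allele at both positions; consistent genotype assignments exist with IV-3 as Uu or uu.

cannot be determined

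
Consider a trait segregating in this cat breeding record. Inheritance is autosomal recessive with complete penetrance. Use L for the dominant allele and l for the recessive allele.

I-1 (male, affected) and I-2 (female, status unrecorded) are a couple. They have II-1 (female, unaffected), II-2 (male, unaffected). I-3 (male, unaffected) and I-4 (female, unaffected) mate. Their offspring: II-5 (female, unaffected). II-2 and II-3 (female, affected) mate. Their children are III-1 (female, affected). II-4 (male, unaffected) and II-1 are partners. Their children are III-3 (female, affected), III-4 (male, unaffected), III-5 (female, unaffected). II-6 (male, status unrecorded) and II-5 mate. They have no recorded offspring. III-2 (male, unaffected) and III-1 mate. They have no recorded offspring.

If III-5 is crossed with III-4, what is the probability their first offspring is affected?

1/9

II-4 is unaffected so carries L and passed l to III-3 (ll), so II-4 is Ll.
II-1 is unaffected so carries L and received l from I-1 (ll), so II-1 is Ll.
III-5 is an unaffected offspring of II-4 (Ll) × II-1 (Ll), whose cross gives 1/4 LL : 1/2 Ll : 1/4 ll; conditioning on being unaffected, III-5 is LL with probability 1/3, Ll with probability 2/3.
III-4 is an unaffected offspring of II-4 (Ll) × II-1 (Ll), whose cross gives 1/4 LL : 1/2 Ll : 1/4 ll; conditioning on being unaffected, III-4 is LL with probability 1/3, Ll with probability 2/3.
Summing over parental genotype combinations, P(offspring is affected) = 4/9·1/4 = 1/9.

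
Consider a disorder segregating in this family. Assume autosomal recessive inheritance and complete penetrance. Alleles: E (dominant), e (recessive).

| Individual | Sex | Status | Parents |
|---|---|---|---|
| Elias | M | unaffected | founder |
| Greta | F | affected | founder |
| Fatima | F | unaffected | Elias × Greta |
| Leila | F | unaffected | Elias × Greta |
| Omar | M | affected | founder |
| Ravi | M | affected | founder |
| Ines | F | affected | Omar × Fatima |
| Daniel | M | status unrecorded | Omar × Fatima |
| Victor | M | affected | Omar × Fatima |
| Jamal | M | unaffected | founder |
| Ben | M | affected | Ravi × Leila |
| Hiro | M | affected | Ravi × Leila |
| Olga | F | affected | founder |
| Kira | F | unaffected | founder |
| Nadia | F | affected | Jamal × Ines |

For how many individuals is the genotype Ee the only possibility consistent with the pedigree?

Obligate heterozygotes: Fatima is unaffected so carries E and received e from Greta (ee), so Fatima is Ee; Leila is unaffected so carries E and received e from Greta (ee), so Leila is Ee; Jamal is unaffected so carries E and passed e to Nadia (ee), so Jamal is Ee.
Every other individual is either homozygous by phenotype or has at least one consistent homozygous assignment, so the count is 3.

3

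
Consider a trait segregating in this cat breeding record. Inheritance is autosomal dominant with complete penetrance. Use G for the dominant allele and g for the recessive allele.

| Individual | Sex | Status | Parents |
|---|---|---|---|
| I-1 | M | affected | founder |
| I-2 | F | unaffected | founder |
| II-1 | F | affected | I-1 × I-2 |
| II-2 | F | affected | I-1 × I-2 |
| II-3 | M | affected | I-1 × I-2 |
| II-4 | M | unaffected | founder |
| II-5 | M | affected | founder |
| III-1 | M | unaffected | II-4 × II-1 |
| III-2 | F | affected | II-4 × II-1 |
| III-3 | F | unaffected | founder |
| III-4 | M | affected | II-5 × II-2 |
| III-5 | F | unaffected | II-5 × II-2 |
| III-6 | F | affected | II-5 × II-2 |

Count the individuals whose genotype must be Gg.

Obligate heterozygotes: II-1 is affected so carries G and received g from I-2 (gg), so II-1 is Gg; II-2 is affected so carries G and received g from I-2 (gg), so II-2 is Gg; II-3 is affected so carries G and received g from I-2 (gg), so II-3 is Gg; II-5 is affected so carries G and passed g to III-5 (gg), so II-5 is Gg; III-2 is affected so carries G and received g from II-4 (gg), so III-2 is Gg.
Every other individual is either homozygous by phenotype or has at least one consistent homozygous assignment, so the count is 5.

5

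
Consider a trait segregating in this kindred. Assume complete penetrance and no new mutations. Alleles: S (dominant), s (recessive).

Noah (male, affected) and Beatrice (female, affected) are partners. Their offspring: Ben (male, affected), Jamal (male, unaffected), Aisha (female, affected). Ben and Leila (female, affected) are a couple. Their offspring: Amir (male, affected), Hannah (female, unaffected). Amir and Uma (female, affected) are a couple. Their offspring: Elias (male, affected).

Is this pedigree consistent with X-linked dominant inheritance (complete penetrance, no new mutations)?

Under X-linked dominant, Hannah (unaffected, female) cannot arise from Ben (affected) × Leila (affected).

No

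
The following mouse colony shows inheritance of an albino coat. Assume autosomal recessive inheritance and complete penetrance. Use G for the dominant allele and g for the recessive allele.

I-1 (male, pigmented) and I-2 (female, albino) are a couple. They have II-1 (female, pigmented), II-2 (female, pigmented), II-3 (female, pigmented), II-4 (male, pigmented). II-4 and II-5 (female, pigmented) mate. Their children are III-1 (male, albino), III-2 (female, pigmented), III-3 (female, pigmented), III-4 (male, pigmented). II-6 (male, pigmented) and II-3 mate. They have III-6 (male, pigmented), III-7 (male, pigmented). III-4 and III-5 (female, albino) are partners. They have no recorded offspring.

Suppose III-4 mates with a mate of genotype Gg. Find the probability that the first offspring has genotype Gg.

II-4 is pigmented so carries G and received g from I-2 (gg), so II-4 is Gg.
II-5 is pigmented so carries G and passed g to III-1 (gg), so II-5 is Gg.
III-4 is a pigmented offspring of II-4 (Gg) × II-5 (Gg), whose cross gives 1/4 GG : 1/2 Gg : 1/4 gg; conditioning on being pigmented, III-4 is GG with probability 1/3, Gg with probability 2/3.
Summing over parental genotype combinations, P(offspring has genotype Gg) = 1/3·1/2 + 2/3·1/2 = 1/2.

1/2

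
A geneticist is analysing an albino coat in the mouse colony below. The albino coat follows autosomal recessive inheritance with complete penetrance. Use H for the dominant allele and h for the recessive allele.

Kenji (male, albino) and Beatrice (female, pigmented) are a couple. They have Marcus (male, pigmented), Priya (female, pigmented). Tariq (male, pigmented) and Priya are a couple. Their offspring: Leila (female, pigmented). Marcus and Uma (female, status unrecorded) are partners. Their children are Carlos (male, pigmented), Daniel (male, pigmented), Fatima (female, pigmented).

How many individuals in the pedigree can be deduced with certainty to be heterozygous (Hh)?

Obligate heterozygotes: Marcus is pigmented so carries H and received h from Kenji (hh), so Marcus is Hh; Priya is pigmented so carries H and received h from Kenji (hh), so Priya is Hh.
Every other individual is either homozygous by phenotype or has at least one consistent homozygous assignment, so the count is 2.

2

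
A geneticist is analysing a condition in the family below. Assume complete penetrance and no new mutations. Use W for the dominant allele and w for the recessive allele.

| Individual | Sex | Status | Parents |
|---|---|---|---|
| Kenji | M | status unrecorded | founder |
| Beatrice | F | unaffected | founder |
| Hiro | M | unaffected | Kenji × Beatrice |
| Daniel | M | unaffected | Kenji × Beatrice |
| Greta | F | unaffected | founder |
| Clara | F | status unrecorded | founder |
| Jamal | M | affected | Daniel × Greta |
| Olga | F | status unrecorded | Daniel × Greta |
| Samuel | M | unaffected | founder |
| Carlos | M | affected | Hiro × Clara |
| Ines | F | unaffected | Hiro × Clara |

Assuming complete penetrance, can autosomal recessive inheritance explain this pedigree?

A consistent assignment under autosomal recessive exists: Kenji WW, Beatrice Ww, Hiro Ww, Daniel Ww, Greta Ww, Clara Ww, Jamal ww, Olga WW, Samuel WW, Carlos ww, Ines WW.
In this assignment every recorded phenotype matches its genotype and every non-founder's genotype is obtainable from its parents' genotypes, so the pedigree is consistent.

Yes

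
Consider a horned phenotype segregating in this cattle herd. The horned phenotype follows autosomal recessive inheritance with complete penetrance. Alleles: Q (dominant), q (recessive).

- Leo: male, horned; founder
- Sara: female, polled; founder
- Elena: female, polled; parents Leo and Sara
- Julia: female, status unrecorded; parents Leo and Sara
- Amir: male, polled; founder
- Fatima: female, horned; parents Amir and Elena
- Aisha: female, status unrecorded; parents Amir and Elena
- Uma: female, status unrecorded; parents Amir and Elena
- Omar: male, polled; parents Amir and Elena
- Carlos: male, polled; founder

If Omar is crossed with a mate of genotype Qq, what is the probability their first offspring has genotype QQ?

Amir is polled so carries Q and passed q to Fatima (qq), so Amir is Qq.
Elena is polled so carries Q and received q from Leo (qq), so Elena is Qq.
Omar is a polled offspring of Amir (Qq) × Elena (Qq), whose cross gives 1/4 QQ : 1/2 Qq : 1/4 qq; conditioning on being polled, Omar is QQ with probability 1/3, Qq with probability 2/3.
Summing over parental genotype combinations, P(offspring has genotype QQ) = 1/3·1/2 + 2/3·1/4 = 1/3.

1/3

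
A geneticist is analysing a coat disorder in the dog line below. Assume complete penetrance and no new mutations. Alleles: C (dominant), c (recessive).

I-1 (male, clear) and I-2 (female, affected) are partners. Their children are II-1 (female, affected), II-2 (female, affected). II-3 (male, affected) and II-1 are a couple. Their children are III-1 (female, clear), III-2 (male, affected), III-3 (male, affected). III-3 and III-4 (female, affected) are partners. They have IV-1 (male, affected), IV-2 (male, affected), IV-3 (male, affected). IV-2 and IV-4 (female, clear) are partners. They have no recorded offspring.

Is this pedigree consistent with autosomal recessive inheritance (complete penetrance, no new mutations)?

Under autosomal recessive, III-1 (clear, female) cannot arise from II-3 (affected) × II-1 (affected).

No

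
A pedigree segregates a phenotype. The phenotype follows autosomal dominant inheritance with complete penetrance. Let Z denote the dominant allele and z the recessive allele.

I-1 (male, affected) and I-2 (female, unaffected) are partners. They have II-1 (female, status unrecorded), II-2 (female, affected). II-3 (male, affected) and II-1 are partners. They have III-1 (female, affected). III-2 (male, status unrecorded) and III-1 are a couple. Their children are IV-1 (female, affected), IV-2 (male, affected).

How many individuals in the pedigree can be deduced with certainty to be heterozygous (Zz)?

Obligate heterozygotes: II-2 is affected so carries Z and received z from I-2 (zz), so II-2 is Zz.
Every other individual is either homozygous by phenotype or has at least one consistent homozygous assignment, so the count is 1.

1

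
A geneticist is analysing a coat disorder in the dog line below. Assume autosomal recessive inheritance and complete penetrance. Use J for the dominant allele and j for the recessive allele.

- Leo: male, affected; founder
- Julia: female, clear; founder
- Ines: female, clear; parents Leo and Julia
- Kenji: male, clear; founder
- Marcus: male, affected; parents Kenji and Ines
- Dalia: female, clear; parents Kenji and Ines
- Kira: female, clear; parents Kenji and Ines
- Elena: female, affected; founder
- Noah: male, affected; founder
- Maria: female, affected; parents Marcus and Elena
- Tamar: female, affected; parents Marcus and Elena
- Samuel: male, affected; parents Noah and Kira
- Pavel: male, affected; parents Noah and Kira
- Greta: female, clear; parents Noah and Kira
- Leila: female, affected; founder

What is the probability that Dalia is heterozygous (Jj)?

2/3

Kenji is clear so carries J and passed j to Marcus (jj), so Kenji is Jj.
Ines is clear so carries J and received j from Leo (jj), so Ines is Jj.
Their cross gives offspring ratios 1/4 JJ : 1/2 Jj : 1/4 jj. Conditioning on Dalia being clear, P(Jj) = 1/2 / 3/4 = 2/3.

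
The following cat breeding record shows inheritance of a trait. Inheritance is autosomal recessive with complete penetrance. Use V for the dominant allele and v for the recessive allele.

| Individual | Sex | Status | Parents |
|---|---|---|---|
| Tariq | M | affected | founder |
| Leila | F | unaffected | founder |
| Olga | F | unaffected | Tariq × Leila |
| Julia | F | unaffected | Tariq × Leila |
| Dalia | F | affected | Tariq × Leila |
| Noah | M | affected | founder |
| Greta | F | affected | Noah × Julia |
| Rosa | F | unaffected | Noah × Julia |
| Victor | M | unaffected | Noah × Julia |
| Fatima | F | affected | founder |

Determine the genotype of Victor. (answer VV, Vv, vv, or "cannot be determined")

From phenotype alone, Victor is VV or Vv.
Victor is unaffected so carries V and received v from Noah (vv), so Victor is Vv.

Vv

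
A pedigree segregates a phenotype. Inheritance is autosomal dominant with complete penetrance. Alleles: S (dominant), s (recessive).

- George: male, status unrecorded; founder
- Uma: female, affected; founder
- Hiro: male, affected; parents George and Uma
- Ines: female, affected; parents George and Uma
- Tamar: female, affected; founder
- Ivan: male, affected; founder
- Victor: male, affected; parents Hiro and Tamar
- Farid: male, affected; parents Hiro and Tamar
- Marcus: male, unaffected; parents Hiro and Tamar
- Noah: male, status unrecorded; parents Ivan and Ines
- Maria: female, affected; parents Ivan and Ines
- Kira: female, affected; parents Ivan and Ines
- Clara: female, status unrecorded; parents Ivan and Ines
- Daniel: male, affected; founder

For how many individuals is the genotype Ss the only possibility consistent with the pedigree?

Obligate heterozygotes: Hiro is affected so carries S and passed s to Marcus (ss), so Hiro is Ss; Tamar is affected so carries S and passed s to Marcus (ss), so Tamar is Ss.
Every other individual is either homozygous by phenotype or has at least one consistent homozygous assignment, so the count is 2.

2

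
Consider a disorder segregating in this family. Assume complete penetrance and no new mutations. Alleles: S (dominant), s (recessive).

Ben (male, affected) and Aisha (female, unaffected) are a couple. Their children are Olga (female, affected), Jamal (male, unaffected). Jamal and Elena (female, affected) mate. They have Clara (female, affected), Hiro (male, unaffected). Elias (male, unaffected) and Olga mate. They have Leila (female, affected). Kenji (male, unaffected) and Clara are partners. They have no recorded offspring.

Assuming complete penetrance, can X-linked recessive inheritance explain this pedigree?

No

Under X-linked recessive, Clara (affected, female) cannot arise from Jamal (unaffected) × Elena (affected).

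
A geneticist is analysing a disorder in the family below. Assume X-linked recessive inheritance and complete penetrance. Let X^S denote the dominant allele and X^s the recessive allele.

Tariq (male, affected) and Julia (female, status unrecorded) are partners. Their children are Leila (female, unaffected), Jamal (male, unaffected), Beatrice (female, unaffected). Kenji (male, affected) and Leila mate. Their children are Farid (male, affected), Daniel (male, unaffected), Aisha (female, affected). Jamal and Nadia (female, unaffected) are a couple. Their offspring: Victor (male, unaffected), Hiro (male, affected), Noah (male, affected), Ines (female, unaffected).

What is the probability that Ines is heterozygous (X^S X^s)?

1/2

Jamal is unaffected, so Jamal is X^S Y.
Nadia is unaffected so carries S and passed s to Hiro (X^s Y), so Nadia is X^S X^s.
Their cross gives offspring ratios 1/2 X^S X^S : 1/2 X^S X^s. Conditioning on Ines being unaffected, P(X^S X^s) = 1/2 / 1 = 1/2.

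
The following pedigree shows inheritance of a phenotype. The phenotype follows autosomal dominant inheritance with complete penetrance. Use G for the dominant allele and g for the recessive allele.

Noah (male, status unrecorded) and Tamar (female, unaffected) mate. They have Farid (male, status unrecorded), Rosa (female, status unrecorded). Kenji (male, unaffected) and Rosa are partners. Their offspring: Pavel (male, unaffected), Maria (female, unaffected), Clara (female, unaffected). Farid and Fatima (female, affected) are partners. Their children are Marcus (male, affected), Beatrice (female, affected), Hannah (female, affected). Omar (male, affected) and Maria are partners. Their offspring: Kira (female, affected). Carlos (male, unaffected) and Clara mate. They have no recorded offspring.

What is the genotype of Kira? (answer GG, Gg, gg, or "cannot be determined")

Gg

From phenotype alone, Kira is GG or Gg.
Kira is affected so carries G and received g from Maria (gg), so Kira is Gg.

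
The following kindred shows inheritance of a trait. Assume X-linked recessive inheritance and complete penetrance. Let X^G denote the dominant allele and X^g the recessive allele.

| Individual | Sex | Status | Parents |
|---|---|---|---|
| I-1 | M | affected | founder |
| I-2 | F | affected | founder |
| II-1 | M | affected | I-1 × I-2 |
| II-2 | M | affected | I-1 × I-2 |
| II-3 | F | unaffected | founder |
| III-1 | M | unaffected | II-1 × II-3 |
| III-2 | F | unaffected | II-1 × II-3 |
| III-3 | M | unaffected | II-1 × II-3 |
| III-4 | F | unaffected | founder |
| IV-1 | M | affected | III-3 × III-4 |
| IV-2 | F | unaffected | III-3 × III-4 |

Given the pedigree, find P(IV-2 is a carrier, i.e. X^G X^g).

1/2

III-3 is unaffected, so III-3 is X^G Y.
III-4 is unaffected so carries G and passed g to IV-1 (X^g Y), so III-4 is X^G X^g.
Their cross gives offspring ratios 1/2 X^G X^G : 1/2 X^G X^g. Conditioning on IV-2 being unaffected, P(X^G X^g) = 1/2 / 1 = 1/2.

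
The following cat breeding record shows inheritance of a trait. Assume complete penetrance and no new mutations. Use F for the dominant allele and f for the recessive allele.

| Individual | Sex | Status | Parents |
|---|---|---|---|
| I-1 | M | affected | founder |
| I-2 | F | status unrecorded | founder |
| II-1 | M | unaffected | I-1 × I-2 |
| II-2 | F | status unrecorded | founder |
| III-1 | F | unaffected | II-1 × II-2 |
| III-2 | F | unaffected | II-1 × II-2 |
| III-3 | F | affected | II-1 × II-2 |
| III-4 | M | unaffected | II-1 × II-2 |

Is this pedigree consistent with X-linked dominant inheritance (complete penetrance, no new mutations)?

Yes

A consistent assignment under X-linked dominant exists: I-1 X^F Y, I-2 X^F X^f, II-1 X^f Y, II-2 X^F X^f, III-1 X^f X^f, III-2 X^f X^f, III-3 X^F X^f, III-4 X^f Y.
In this assignment every recorded phenotype matches its genotype and every non-founder's genotype is obtainable from its parents' genotypes, so the pedigree is consistent.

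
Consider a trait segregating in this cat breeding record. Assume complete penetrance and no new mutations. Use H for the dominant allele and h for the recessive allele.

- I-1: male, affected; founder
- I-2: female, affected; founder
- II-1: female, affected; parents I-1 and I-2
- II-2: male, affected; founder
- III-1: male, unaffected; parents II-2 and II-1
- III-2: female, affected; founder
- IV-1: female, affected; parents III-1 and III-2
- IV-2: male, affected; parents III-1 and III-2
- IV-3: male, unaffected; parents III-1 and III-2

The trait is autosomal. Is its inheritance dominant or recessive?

dominant

II-2 and II-1 are both affected yet have an unaffected child III-1. Under a recessive model two affected parents are homozygous and every child would be affected, so the trait cannot be recessive.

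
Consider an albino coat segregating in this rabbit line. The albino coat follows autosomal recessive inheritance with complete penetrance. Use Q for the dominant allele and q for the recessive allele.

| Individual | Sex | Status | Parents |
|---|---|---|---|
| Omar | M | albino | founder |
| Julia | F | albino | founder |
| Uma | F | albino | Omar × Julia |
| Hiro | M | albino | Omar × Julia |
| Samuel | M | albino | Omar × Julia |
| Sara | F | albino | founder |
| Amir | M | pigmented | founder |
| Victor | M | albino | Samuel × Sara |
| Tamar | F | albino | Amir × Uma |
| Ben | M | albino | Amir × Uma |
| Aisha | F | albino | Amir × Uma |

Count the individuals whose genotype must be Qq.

1

Obligate heterozygotes: Amir is pigmented so carries Q and passed q to Tamar (qq), so Amir is Qq.
Every other individual is either homozygous by phenotype or has at least one consistent homozygous assignment, so the count is 1.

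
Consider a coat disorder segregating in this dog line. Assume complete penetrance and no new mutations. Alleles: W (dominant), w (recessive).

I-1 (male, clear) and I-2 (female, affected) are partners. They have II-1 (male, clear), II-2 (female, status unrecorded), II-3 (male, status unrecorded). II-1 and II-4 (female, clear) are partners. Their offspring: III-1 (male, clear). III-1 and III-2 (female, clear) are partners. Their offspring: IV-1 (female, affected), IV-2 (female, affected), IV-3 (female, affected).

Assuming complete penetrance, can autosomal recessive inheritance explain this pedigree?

A consistent assignment under autosomal recessive exists: I-1 WW, I-2 ww, II-1 Ww, II-2 Ww, II-3 Ww, II-4 WW, III-1 Ww, III-2 Ww, IV-1 ww, IV-2 ww, IV-3 ww.
In this assignment every recorded phenotype matches its genotype and every non-founder's genotype is obtainable from its parents' genotypes, so the pedigree is consistent.

Yes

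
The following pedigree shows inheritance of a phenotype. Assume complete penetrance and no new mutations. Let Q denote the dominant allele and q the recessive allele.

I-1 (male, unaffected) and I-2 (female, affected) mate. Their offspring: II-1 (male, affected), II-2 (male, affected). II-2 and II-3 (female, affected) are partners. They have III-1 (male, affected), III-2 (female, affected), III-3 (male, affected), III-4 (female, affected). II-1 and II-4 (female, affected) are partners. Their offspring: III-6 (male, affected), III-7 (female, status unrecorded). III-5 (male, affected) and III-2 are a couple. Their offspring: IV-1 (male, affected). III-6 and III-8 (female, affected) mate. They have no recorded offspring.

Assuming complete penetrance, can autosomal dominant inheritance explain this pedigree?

A consistent assignment under autosomal dominant exists: I-1 qq, I-2 QQ, II-1 Qq, II-2 Qq, II-3 QQ, II-4 QQ, III-1 QQ, III-2 QQ, III-3 QQ, III-4 QQ, III-5 QQ, III-6 QQ, III-7 QQ, III-8 QQ, IV-1 QQ.
In this assignment every recorded phenotype matches its genotype and every non-founder's genotype is obtainable from its parents' genotypes, so the pedigree is consistent.

Yes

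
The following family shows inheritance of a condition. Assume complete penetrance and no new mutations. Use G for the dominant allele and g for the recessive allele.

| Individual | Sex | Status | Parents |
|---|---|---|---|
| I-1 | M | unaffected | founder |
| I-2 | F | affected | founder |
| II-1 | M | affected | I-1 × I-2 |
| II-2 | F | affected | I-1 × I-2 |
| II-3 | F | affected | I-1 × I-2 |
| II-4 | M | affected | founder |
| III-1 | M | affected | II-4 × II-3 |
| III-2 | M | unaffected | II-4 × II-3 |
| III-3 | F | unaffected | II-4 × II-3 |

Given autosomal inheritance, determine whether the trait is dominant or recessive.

dominant

II-4 and II-3 are both affected yet have an unaffected child III-2. Under a recessive model two affected parents are homozygous and every child would be affected, so the trait cannot be recessive.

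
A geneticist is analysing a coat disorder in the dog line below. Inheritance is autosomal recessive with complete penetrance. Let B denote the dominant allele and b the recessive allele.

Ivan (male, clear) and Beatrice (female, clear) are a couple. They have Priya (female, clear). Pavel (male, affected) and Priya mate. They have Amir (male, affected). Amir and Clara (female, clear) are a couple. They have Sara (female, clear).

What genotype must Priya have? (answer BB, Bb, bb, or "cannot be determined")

From phenotype alone, Priya is BB or Bb.
Priya is clear so carries B and passed b to Amir (bb), so Priya is Bb.

Bb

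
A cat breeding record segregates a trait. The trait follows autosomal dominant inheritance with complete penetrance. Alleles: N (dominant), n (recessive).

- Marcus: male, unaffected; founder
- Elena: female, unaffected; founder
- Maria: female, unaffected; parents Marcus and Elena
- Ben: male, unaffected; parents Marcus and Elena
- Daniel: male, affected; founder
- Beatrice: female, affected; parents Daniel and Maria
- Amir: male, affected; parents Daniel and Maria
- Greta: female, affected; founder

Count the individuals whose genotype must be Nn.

2

Obligate heterozygotes: Beatrice is affected so carries N and received n from Maria (nn), so Beatrice is Nn; Amir is affected so carries N and received n from Maria (nn), so Amir is Nn.
Every other individual is either homozygous by phenotype or has at least one consistent homozygous assignment, so the count is 2.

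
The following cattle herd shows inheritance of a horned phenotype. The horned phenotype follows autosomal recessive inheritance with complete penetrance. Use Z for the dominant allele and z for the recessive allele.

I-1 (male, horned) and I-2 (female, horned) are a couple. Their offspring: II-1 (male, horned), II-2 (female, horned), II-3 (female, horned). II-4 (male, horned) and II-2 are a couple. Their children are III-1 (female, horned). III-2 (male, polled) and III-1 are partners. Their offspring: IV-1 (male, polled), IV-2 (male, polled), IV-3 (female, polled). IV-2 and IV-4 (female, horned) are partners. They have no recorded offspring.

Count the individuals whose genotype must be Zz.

3

Obligate heterozygotes: IV-1 is polled so carries Z and received z from III-1 (zz), so IV-1 is Zz; IV-2 is polled so carries Z and received z from III-1 (zz), so IV-2 is Zz; IV-3 is polled so carries Z and received z from III-1 (zz), so IV-3 is Zz.
Every other individual is either homozygous by phenotype or has at least one consistent homozygous assignment, so the count is 3.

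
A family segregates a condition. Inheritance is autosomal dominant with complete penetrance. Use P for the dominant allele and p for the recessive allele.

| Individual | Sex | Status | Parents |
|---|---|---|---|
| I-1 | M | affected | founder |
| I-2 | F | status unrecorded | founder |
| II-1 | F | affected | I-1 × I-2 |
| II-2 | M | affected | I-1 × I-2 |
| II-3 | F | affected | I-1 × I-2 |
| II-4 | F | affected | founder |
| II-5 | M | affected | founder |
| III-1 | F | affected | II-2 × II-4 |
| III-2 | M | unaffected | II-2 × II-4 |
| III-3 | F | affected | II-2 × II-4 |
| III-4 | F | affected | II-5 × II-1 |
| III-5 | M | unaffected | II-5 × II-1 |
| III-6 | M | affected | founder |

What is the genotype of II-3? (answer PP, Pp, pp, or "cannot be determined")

II-3's phenotype allows PP or Pp, and no parent or child forces a single allele at both positions; consistent genotype assignments exist with II-3 as PP or Pp.

cannot be determined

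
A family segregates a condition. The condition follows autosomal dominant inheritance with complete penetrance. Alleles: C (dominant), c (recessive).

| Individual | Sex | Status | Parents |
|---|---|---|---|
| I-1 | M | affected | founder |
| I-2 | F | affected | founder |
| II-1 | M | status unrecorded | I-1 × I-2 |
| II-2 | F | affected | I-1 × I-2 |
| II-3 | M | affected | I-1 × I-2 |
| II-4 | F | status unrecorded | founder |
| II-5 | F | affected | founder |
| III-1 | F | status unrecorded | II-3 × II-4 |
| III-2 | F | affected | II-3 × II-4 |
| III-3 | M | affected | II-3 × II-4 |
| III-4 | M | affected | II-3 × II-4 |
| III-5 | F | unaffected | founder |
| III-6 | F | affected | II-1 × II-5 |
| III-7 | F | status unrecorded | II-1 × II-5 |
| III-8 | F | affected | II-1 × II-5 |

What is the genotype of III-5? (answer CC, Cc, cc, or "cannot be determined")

III-5 is unaffected, so III-5 is cc.

cc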